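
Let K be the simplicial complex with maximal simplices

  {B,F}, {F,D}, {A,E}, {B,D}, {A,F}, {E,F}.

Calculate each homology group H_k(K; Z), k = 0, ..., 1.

H_0 = Z,  H_1 = Z^2.

Order the vertices as A < B < D < E < F. Listing each simplex with vertices in this order, K has dimension 1 with simplices:

  0-simplices (5): A, B, D, E, F
  1-simplices (6): AE, AF, BD, BF, DF, EF

so the chain groups are C_0 ≅ Z^5, C_1 ≅ Z^6.

Boundary ∂_1: C_1 → C_0 maps an edge to its endpoints' difference, ∂[p,q] = q − p.
The 5×6 boundary matrix has rank 4 and Smith normal form diag(1,1,1,1).

From H_k ≅ ker(∂_k) / im(∂_{k+1}) we obtain:

  H_0: rank C_0 − rank ∂_1 = 5 − 4 = 1, and the invariant factors of ∂_1 are all 1, so H_0 = Z.
  H_1: rank ker ∂_1 − rank ∂_2 = (6 − 4) − 0 = 2, and there is no ∂_2, so H_1 = Z^2.

(K is a triangulation of a wedge of 2 circles.)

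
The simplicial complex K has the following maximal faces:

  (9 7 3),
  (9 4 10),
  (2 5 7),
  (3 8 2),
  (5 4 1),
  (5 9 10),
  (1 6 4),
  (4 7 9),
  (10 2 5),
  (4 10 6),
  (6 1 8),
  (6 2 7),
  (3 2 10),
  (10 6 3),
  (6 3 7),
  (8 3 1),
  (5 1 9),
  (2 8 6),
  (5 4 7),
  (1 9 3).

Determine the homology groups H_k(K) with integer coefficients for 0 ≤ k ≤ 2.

H_0 ≅ Z,  H_1 ≅ Z × Z/2,  H_2 = 0.

K has 10 vertices, 30 edges, 20 triangles.
rank ∂_0 = 0, rank ∂_1 = 9 ⇒ b_0 = 10 − 0 − 9 = 1; all invariant factors of ∂_1 are 1 so no torsion. So H_0 = Z.
rank ∂_1 = 9, rank ∂_2 = 20 ⇒ b_1 = 30 − 9 − 20 = 1; ∂_2 has invariant factor(s) [2] giving torsion. So H_1 = Z × Z/2.
rank ∂_2 = 20, rank ∂_3 = 0 ⇒ b_2 = 20 − 20 − 0 = 0. So H_2 = 0.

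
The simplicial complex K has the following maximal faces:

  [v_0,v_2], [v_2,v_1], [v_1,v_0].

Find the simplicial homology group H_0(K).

H_0 = Z.

K has 3 vertices, 3 edges.
rank ∂_0 = 0, rank ∂_1 = 2 ⇒ b_0 = 3 − 0 − 2 = 1; all invariant factors of ∂_1 are 1 so no torsion. So H_0 ≅ Z.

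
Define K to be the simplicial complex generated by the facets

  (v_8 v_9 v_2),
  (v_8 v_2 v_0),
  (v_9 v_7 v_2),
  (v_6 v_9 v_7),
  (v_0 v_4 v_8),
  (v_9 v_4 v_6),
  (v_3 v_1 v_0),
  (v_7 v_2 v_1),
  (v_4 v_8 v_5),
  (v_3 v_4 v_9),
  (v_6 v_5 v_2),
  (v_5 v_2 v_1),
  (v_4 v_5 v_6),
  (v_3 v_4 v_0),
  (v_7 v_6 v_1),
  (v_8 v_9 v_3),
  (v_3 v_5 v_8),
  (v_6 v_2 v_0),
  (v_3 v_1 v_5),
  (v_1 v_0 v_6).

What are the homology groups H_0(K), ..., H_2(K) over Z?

H_0 = Z,  H_1 = Z ⊕ Z_2,  H_2 = 0.

Take the total order v_0 < v_1 < v_2 < v_3 < v_4 < v_5 < v_6 < v_7 < v_8 < v_9 on the vertex set. Then K (dimension 2) consists of the simplices:

  0-simplices (10): [v_0], [v_1], [v_2], [v_3], [v_4], [v_5], [v_6], [v_7], [v_8], [v_9]
  1-simplices (30): (30 of them)
  2-simplices (20): (20 of them)

Hence C_0 ≅ Z^10, C_1 ≅ Z^30, C_2 ≅ Z^20.

∂_1: C_1 → C_0 is given by ∂[p,q] = [q] − [p]. For instance
  ∂[v_6,v_7] = [v_7] − [v_6].
As a 10×30 matrix over Z this has rank 9, with invariant factors (1,1,1,1,1,1,1,1,1).

∂_2: C_2 → C_1 maps a triangle to the signed sum of its edges. For instance
  ∂[v_6,v_7,v_9] = [v_7,v_9] − [v_6,v_9] + [v_6,v_7],
  ∂[v_2,v_5,v_6] = [v_5,v_6] − [v_2,v_6] + [v_2,v_5].
As a 30×20 matrix over Z this has rank 20, with invariant factors (1,1,1,1,1,1,1,1,1,1,1,1,1,1,1,1,1,1,1,2).

Now H_k = ker ∂_k / im ∂_{k+1}, so:

  H_0: rank C_0 − rank ∂_1 = 10 − 9 = 1, and the invariant factors of ∂_1 are all 1, so H_0 = Z.
  H_1: rank ker ∂_1 − rank ∂_2 = (30 − 9) − 20 = 1, and ∂_2 has invariant factor 2 > 1, so H_1 = Z ⊕ Z_2.
  H_2: rank ker ∂_2 − rank ∂_3 = (20 − 20) − 0 = 0, and there is no ∂_3, so H_2 = 0.

(K is a triangulation of the Klein bottle.)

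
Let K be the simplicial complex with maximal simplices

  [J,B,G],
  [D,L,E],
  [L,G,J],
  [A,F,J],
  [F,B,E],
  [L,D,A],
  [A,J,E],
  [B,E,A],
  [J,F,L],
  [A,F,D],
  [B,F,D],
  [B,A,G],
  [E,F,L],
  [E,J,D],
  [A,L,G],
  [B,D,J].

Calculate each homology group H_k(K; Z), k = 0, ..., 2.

Take the total order A < B < D < E < F < G < J < L on the vertex set. Then K (dimension 2) consists of the simplices:

  0-simplices (8): A, B, D, E, F, G, J, L
  1-simplices (24): AB, AD, AE, AF, AG, AJ, AL, BD, BE, BF, BG, BJ, DE, DF, DJ, DL, EF, EJ, EL, FJ, FL, GJ, GL, JL
  2-simplices (16): ABE, ABG, ADF, ADL, AEJ, AFJ, AGL, BDF, BDJ, BEF, BGJ, DEJ, DEL, EFL, FJL, GJL

so the chain groups are C_0 ≅ Z^8, C_1 ≅ Z^24, C_2 ≅ Z^16.

The boundary map ∂_1: C_1 → C_0 sends each edge [p,q] (with p < q) to q − p. For instance
  ∂BD = D − B.
As a 8×24 matrix over Z this has rank 7, with invariant factors (1,1,1,1,1,1,1).

Boundary ∂_2: C_2 → C_1 sends each 2-simplex [p,q,r] to [q,r] − [p,r] + [p,q]. For instance
  ∂FJL = JL − FL + FJ,
  ∂BEF = EF − BF + BE.
The 24×16 boundary matrix has rank 15 and Smith normal form diag(1,1,1,1,1,1,1,1,1,1,1,1,1,1,1).

Computing H_k = (kernel of ∂_k) / (image of ∂_{k+1}):

  H_0: rank C_0 − rank ∂_1 = 8 − 7 = 1, and the invariant factors of ∂_1 are all 1, so H_0 = Z.
  H_1: rank ker ∂_1 − rank ∂_2 = (24 − 7) − 15 = 2, and the invariant factors of ∂_2 are all 1, so H_1 = Z^2.
  H_2: rank ker ∂_2 − rank ∂_3 = (16 − 15) − 0 = 1, and there is no ∂_3, so H_2 = Z.

H_0 ≅ Z,  H_1 ≅ Z^2,  H_2 ≅ Z.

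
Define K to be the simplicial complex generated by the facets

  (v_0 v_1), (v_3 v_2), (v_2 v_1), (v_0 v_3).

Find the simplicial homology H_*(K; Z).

H_0 = Z,  H_1 = Z.

Fix the vertex order v_0 < v_1 < v_2 < v_3 and write every simplex with vertices in increasing order. Then dim K = 1 and the simplices of K are:

  0-simplices (4): [v_0], [v_1], [v_2], [v_3]
  1-simplices (4): [v_0,v_1], [v_0,v_3], [v_1,v_2], [v_2,v_3]

giving chain groups C_0 ≅ Z^4, C_1 ≅ Z^4.

The boundary map ∂_1: C_1 → C_0 maps an edge to its endpoints' difference, ∂[p,q] = q − p. For instance
  ∂[v_0,v_1] = [v_1] − [v_0].
This gives a 4×4 integer matrix of rank 3; reducing to Smith normal form yields diagonal entries (1,1,1).

Reading off H_k = ker ∂_k / im ∂_{k+1}:

  H_0: rank C_0 − rank ∂_1 = 4 − 3 = 1, and the invariant factors of ∂_1 are all 1, so H_0 = Z.
  H_1: rank ker ∂_1 − rank ∂_2 = (4 − 3) − 0 = 1, and there is no ∂_2, so H_1 = Z.

(K is a triangulation of the circle S^1.)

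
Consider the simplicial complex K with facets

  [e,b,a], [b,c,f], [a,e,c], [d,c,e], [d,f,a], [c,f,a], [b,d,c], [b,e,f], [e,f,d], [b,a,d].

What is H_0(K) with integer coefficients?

H_0 = Z.

Fix the vertex order a < b < c < d < e < f and write every simplex with vertices in increasing order. Then dim K = 2 and the simplices of K are:

  0-simplices (6): a, b, c, d, e, f
  1-simplices (15): ab, ac, ad, ae, af, bc, bd, be, bf, cd, ce, cf, de, df, ef
  2-simplices (10): abd, abe, ace, acf, adf, bcd, bcf, bef, cde, def

giving chain groups C_0 ≅ Z^6, C_1 ≅ Z^15, C_2 ≅ Z^10.

Boundary ∂_1: C_1 → C_0 maps an edge to its endpoints' difference, ∂[p,q] = q − p. For instance
  ∂ae = e − a.
The 6×15 boundary matrix has rank 5 and Smith normal form diag(1,1,1,1,1).

The boundary map ∂_2: C_2 → C_1 acts by ∂[p,q,r] = [q,r] − [p,r] + [p,q]. For instance
  ∂bcf = cf − bf + bc,
  ∂def = ef − df + de.
As a 15×10 matrix over Z this has rank 10, with invariant factors (1,1,1,1,1,1,1,1,1,2).

Reading off H_k = ker ∂_k / im ∂_{k+1}:

  H_0: rank C_0 − rank ∂_1 = 6 − 5 = 1, and the invariant factors of ∂_1 are all 1, so H_0 = Z.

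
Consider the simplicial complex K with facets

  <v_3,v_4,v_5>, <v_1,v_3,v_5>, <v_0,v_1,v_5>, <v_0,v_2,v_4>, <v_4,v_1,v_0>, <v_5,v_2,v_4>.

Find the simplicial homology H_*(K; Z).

H_0 = Z,  H_1 = Z,  H_2 = 0.

K has 6 vertices, 12 edges, 6 triangles.
rank ∂_0 = 0, rank ∂_1 = 5 ⇒ b_0 = 6 − 0 − 5 = 1; all invariant factors of ∂_1 are 1 so no torsion. So H_0 ≅ Z.
rank ∂_1 = 5, rank ∂_2 = 6 ⇒ b_1 = 12 − 5 − 6 = 1; all invariant factors of ∂_2 are 1 so no torsion. So H_1 ≅ Z.
rank ∂_2 = 6, rank ∂_3 = 0 ⇒ b_2 = 6 − 6 − 0 = 0. So H_2 ≅ 0.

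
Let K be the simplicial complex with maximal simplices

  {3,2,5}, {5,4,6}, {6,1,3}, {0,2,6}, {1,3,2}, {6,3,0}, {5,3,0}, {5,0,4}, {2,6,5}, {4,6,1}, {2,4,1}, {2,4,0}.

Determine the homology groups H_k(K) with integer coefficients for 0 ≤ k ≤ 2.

Order the vertices as 0 < 1 < 2 < 3 < 4 < 5 < 6. Listing each simplex with vertices in this order, K has dimension 2 with simplices:

  0-simplices (7): [0], [1], [2], [3], [4], [5], [6]
  1-simplices (18): [0,2], [0,3], [0,4], [0,5], [0,6], [1,2], [1,3], [1,4], [1,6], [2,3], [2,4], [2,5], [2,6], [3,5], [3,6], [4,5], [4,6], [5,6]
  2-simplices (12): [0,2,4], [0,2,6], [0,3,5], [0,3,6], [0,4,5], [1,2,3], [1,2,4], [1,3,6], [1,4,6], [2,3,5], [2,5,6], [4,5,6]

so the chain groups are C_0 ≅ Z^7, C_1 ≅ Z^18, C_2 ≅ Z^12.

The boundary map ∂_1: C_1 → C_0 maps an edge to its endpoints' difference, ∂[p,q] = q − p. For instance
  ∂[3,6] = [6] − [3].
The 7×18 boundary matrix has rank 6 and Smith normal form diag(1,1,1,1,1,1).

∂_2: C_2 → C_1 maps a triangle to the signed sum of its edges. For instance
  ∂[1,2,3] = [2,3] − [1,3] + [1,2],
  ∂[0,3,6] = [3,6] − [0,6] + [0,3].
The resulting 18×12 matrix has rank 12, and its Smith normal form has invariant factors (1,1,1,1,1,1,1,1,1,1,1,2).

From H_k ≅ ker(∂_k) / im(∂_{k+1}) we obtain:

  H_0: rank C_0 − rank ∂_1 = 7 − 6 = 1, and the invariant factors of ∂_1 are all 1, so H_0 = Z.
  H_1: rank ker ∂_1 − rank ∂_2 = (18 − 6) − 12 = 0, and ∂_2 has invariant factor 2 > 1, so H_1 = Z/2.
  H_2: rank ker ∂_2 − rank ∂_3 = (12 − 12) − 0 = 0, and there is no ∂_3, so H_2 = 0.

As a check, the Euler characteristic is 7 − 18 + 12 = 1, which agrees with 1 − 0 + 0 = 1.
(K is a triangulation of the real projective plane RP^2.)

H_0 = Z,  H_1 = Z/2,  H_2 = 0.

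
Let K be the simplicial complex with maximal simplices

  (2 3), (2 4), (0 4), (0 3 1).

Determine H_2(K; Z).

Order the vertices as 0 < 1 < 2 < 3 < 4. Listing each simplex with vertices in this order, K has dimension 2 with simplices:

  0-simplices (5): [0], [1], [2], [3], [4]
  1-simplices (6): [0,1], [0,3], [0,4], [1,3], [2,3], [2,4]
  2-simplices (1): [0,1,3]

Hence C_0 ≅ Z^5, C_1 ≅ Z^6, C_2 ≅ Z^1.

∂_1: C_1 → C_0 maps an edge to its endpoints' difference, ∂[p,q] = q − p.
The 5×6 boundary matrix has rank 4 and Smith normal form diag(1,1,1,1).

Boundary ∂_2: C_2 → C_1 acts by ∂[p,q,r] = [q,r] − [p,r] + [p,q]. For instance
  ∂[0,1,3] = [1,3] − [0,3] + [0,1].
The resulting 6×1 matrix has rank 1, and its Smith normal form has invariant factors (1).

Computing H_k = (kernel of ∂_k) / (image of ∂_{k+1}):

  H_2: rank ker ∂_2 − rank ∂_3 = (1 − 1) − 0 = 0, and there is no ∂_3, so H_2 ≅ 0.

H_2 ≅ 0.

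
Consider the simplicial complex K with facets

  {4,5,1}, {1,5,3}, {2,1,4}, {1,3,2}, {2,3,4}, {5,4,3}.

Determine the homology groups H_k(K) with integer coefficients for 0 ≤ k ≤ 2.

H_0 ≅ Z,  H_1 = 0,  H_2 ≅ Z.

Fix the vertex order 1 < 2 < 3 < 4 < 5 and write every simplex with vertices in increasing order. Then dim K = 2 and the simplices of K are:

  0-simplices (5): [1], [2], [3], [4], [5]
  1-simplices (9): [1,2], [1,3], [1,4], [1,5], [2,3], [2,4], [3,4], [3,5], [4,5]
  2-simplices (6): [1,2,3], [1,2,4], [1,3,5], [1,4,5], [2,3,4], [3,4,5]

so the chain groups are C_0 ≅ Z^5, C_1 ≅ Z^9, C_2 ≅ Z^6.

∂_1: C_1 → C_0 sends each edge [p,q] (with p < q) to q − p.
The resulting 5×9 matrix has rank 4, and its Smith normal form has invariant factors (1,1,1,1).

∂_2: C_2 → C_1 acts by ∂[p,q,r] = [q,r] − [p,r] + [p,q]. For instance
  ∂[1,4,5] = [4,5] − [1,5] + [1,4],
  ∂[2,3,4] = [3,4] − [2,4] + [2,3].
This gives a 9×6 integer matrix of rank 5; reducing to Smith normal form yields diagonal entries (1,1,1,1,1).

From H_k ≅ ker(∂_k) / im(∂_{k+1}) we obtain:

  H_0: rank C_0 − rank ∂_1 = 5 − 4 = 1, and the invariant factors of ∂_1 are all 1, so H_0 = Z.
  H_1: rank ker ∂_1 − rank ∂_2 = (9 − 4) − 5 = 0, and the invariant factors of ∂_2 are all 1, so H_1 = 0.
  H_2: rank ker ∂_2 − rank ∂_3 = (6 − 5) − 0 = 1, and there is no ∂_3, so H_2 = Z.

As a check, the Euler characteristic is 5 − 9 + 6 = 2, which agrees with 1 − 0 + 1 = 2.
(K is a triangulation of the 2-sphere S^2.)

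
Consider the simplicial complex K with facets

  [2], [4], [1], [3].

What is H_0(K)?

K has 4 vertices.
rank ∂_0 = 0, rank ∂_1 = 0 ⇒ b_0 = 4 − 0 − 0 = 4. So H_0 = Z^4.

H_0 = Z^4.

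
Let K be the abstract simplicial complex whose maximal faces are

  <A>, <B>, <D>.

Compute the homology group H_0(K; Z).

H_0 ≅ Z^3.

K has 3 vertices.
rank ∂_0 = 0, rank ∂_1 = 0 ⇒ b_0 = 3 − 0 − 0 = 3. So H_0 ≅ Z^3.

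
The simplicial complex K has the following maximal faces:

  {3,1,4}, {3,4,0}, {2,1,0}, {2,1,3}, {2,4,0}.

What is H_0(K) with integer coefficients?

Fix the vertex order 0 < 1 < 2 < 3 < 4 and write every simplex with vertices in increasing order. Then dim K = 2 and the simplices of K are:

  0-simplices (5): [0], [1], [2], [3], [4]
  1-simplices (10): [0,1], [0,2], [0,3], [0,4], [1,2], [1,3], [1,4], [2,3], [2,4], [3,4]
  2-simplices (5): [0,1,2], [0,2,4], [0,3,4], [1,2,3], [1,3,4]

so the chain groups are C_0 ≅ Z^5, C_1 ≅ Z^10, C_2 ≅ Z^5.

The boundary map ∂_1: C_1 → C_0 sends each edge [p,q] (with p < q) to q − p. For instance
  ∂[2,4] = [4] − [2].
As a 5×10 matrix over Z this has rank 4, with invariant factors (1,1,1,1).

The boundary map ∂_2: C_2 → C_1 maps a triangle to the signed sum of its edges. For instance
  ∂[1,3,4] = [3,4] − [1,4] + [1,3],
  ∂[0,1,2] = [1,2] − [0,2] + [0,1].
This gives a 10×5 integer matrix of rank 5; reducing to Smith normal form yields diagonal entries (1,1,1,1,1).

Now H_k = ker ∂_k / im ∂_{k+1}, so:

  H_0: rank C_0 − rank ∂_1 = 5 − 4 = 1, and the invariant factors of ∂_1 are all 1, so H_0 = Z.

H_0 ≅ Z.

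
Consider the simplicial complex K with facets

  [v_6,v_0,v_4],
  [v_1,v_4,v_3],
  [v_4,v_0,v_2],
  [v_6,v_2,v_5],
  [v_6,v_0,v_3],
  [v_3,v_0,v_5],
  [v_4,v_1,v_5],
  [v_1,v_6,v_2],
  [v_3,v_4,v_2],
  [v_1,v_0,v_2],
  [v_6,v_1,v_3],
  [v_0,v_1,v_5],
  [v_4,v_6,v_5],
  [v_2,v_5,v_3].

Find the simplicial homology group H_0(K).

H_0 = Z.

Take the total order v_0 < v_1 < v_2 < v_3 < v_4 < v_5 < v_6 on the vertex set. Then K (dimension 2) consists of the simplices:

  0-simplices (7): [v_0], [v_1], [v_2], [v_3], [v_4], [v_5], [v_6]
  1-simplices (21): (21 of them)
  2-simplices (14): (14 of them)

Hence C_0 ≅ Z^7, C_1 ≅ Z^21, C_2 ≅ Z^14.

∂_1: C_1 → C_0 sends each edge [p,q] (with p < q) to q − p. For instance
  ∂[v_0,v_5] = [v_5] − [v_0].
The resulting 7×21 matrix has rank 6, and its Smith normal form has invariant factors (1,1,1,1,1,1).

The boundary map ∂_2: C_2 → C_1 maps a triangle to the signed sum of its edges. For instance
  ∂[v_0,v_3,v_5] = [v_3,v_5] − [v_0,v_5] + [v_0,v_3],
  ∂[v_0,v_2,v_4] = [v_2,v_4] − [v_0,v_4] + [v_0,v_2].
The 21×14 boundary matrix has rank 13 and Smith normal form diag(1,1,1,1,1,1,1,1,1,1,1,1,1).

Computing H_k = (kernel of ∂_k) / (image of ∂_{k+1}):

  H_0: rank C_0 − rank ∂_1 = 7 − 6 = 1, and the invariant factors of ∂_1 are all 1, so H_0 ≅ Z.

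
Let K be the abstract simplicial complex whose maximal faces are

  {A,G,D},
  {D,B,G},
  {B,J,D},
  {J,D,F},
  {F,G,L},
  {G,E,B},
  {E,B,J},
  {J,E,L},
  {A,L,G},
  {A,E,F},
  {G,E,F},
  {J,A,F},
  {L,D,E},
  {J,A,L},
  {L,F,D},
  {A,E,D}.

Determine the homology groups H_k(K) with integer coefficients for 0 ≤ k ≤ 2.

We work with the vertex ordering A < B < D < E < F < G < J < L. The simplices of K, each written with vertices in increasing order, are:

  0-simplices (8): A, B, D, E, F, G, J, L
  1-simplices (24): AD, AE, AF, AG, AJ, AL, BD, BE, BG, BJ, DE, DF, DG, DJ, DL, EF, EG, EJ, EL, FG, FJ, FL, GL, JL
  2-simplices (16): ADE, ADG, AEF, AFJ, AGL, AJL, BDG, BDJ, BEG, BEJ, DEL, DFJ, DFL, EFG, EJL, FGL

so the chain groups are C_0 ≅ Z^8, C_1 ≅ Z^24, C_2 ≅ Z^16.

∂_1: C_1 → C_0 maps an edge to its endpoints' difference, ∂[p,q] = q − p. For instance
  ∂GL = L − G.
The 8×24 boundary matrix has rank 7 and Smith normal form diag(1,1,1,1,1,1,1).

Boundary ∂_2: C_2 → C_1 maps a triangle to the signed sum of its edges. For instance
  ∂EJL = JL − EL + EJ,
  ∂DFL = FL − DL + DF.
The resulting 24×16 matrix has rank 15, and its Smith normal form has invariant factors (1,1,1,1,1,1,1,1,1,1,1,1,1,1,1).

Now H_k = ker ∂_k / im ∂_{k+1}, so:

  H_0: rank C_0 − rank ∂_1 = 8 − 7 = 1, and the invariant factors of ∂_1 are all 1, so H_0 ≅ Z.
  H_1: rank ker ∂_1 − rank ∂_2 = (24 − 7) − 15 = 2, and the invariant factors of ∂_2 are all 1, so H_1 ≅ Z^2.
  H_2: rank ker ∂_2 − rank ∂_3 = (16 − 15) − 0 = 1, and there is no ∂_3, so H_2 ≅ Z.

H_0 = Z,  H_1 = Z^2,  H_2 = Z.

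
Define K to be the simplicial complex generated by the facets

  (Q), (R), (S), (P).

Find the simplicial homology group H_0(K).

H_0 ≅ Z^4.

Fix the vertex order P < Q < R < S and write every simplex with vertices in increasing order. Then dim K = 0 and the simplices of K are:

  0-simplices (4): P, Q, R, S

so the chain groups are C_0 ≅ Z^4.

Now H_k = ker ∂_k / im ∂_{k+1}, so:

  H_0: rank C_0 − rank ∂_1 = 4 − 0 = 4, and there is no ∂_1, so H_0 = Z^4.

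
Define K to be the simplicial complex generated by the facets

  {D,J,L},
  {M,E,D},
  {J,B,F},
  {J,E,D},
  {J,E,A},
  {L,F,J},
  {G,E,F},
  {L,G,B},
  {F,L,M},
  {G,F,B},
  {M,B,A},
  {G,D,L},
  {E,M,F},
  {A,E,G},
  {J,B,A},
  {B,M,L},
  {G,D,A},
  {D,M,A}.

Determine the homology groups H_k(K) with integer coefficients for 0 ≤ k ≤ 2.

H_0 ≅ Z,  H_1 ≅ Z ⊕ Z/2Z,  H_2 = 0.

We work with the vertex ordering A < B < D < E < F < G < J < L < M. The simplices of K, each written with vertices in increasing order, are:

  0-simplices (9): A, B, D, E, F, G, J, L, M
  1-simplices (27): AB, AD, AE, AG, AJ, AM, BF, BG, BJ, BL, BM, DE, DG, DJ, DL, DM, EF, EG, EJ, EM, FG, FJ, FL, FM, GL, JL, LM
  2-simplices (18): ABJ, ABM, ADG, ADM, AEG, AEJ, BFG, BFJ, BGL, BLM, DEJ, DEM, DGL, DJL, EFG, EFM, FJL, FLM

so the chain groups are C_0 ≅ Z^9, C_1 ≅ Z^27, C_2 ≅ Z^18.

The boundary map ∂_1: C_1 → C_0 sends each edge [p,q] (with p < q) to q − p. For instance
  ∂DJ = J − D.
This gives a 9×27 integer matrix of rank 8; reducing to Smith normal form yields diagonal entries (1,1,1,1,1,1,1,1).

Boundary ∂_2: C_2 → C_1 acts by ∂[p,q,r] = [q,r] − [p,r] + [p,q]. For instance
  ∂BLM = LM − BM + BL,
  ∂DJL = JL − DL + DJ.
As a 27×18 matrix over Z this has rank 18, with invariant factors (1,1,1,1,1,1,1,1,1,1,1,1,1,1,1,1,1,2).

Reading off H_k = ker ∂_k / im ∂_{k+1}:

  H_0: rank C_0 − rank ∂_1 = 9 − 8 = 1, and the invariant factors of ∂_1 are all 1, so H_0 = Z.
  H_1: rank ker ∂_1 − rank ∂_2 = (27 − 8) − 18 = 1, and ∂_2 has invariant factor 2 > 1, so H_1 = Z ⊕ Z/2Z.
  H_2: rank ker ∂_2 − rank ∂_3 = (18 − 18) − 0 = 0, and there is no ∂_3, so H_2 = 0.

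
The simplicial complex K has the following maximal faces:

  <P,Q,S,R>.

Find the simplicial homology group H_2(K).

Fix the vertex order P < Q < R < S and write every simplex with vertices in increasing order. Then dim K = 3 and the simplices of K are:

  0-simplices (4): P, Q, R, S
  1-simplices (6): PQ, PR, PS, QR, QS, RS
  2-simplices (4): PQR, PQS, PRS, QRS
  3-simplices (1): PQRS

giving chain groups C_0 ≅ Z^4, C_1 ≅ Z^6, C_2 ≅ Z^4, C_3 ≅ Z^1.

∂_1: C_1 → C_0 sends each edge [p,q] (with p < q) to q − p. For instance
  ∂QR = R − Q.
This gives a 4×6 integer matrix of rank 3; reducing to Smith normal form yields diagonal entries (1,1,1).

The boundary map ∂_2: C_2 → C_1 maps a triangle to the signed sum of its edges. For instance
  ∂PQR = QR − PR + PQ,
  ∂QRS = RS − QS + QR.
The resulting 6×4 matrix has rank 3, and its Smith normal form has invariant factors (1,1,1).

The boundary map ∂_3: C_3 → C_2 sends each 3-simplex σ to the alternating sum Σ_i (−1)^i (σ with its i-th vertex removed). For instance
  ∂PQRS = QRS − PRS + PQS − PQR.
The 4×1 boundary matrix has rank 1 and Smith normal form diag(1).

From H_k ≅ ker(∂_k) / im(∂_{k+1}) we obtain:

  H_2: rank ker ∂_2 − rank ∂_3 = (4 − 3) − 1 = 0, and the invariant factors of ∂_3 are all 1, so H_2 = 0.

H_2 = 0.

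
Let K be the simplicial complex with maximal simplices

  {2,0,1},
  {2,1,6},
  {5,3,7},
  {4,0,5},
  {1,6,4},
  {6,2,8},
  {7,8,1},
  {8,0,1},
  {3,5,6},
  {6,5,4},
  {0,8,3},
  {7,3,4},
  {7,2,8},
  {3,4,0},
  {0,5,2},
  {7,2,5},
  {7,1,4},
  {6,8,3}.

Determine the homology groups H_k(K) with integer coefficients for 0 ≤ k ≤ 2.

Fix the vertex order 0 < 1 < 2 < 3 < 4 < 5 < 6 < 7 < 8 and write every simplex with vertices in increasing order. Then dim K = 2 and the simplices of K are:

  0-simplices (9): [0], [1], [2], [3], [4], [5], [6], [7], [8]
  1-simplices (27): (27 of them)
  2-simplices (18): [0,1,2], [0,1,8], [0,2,5], [0,3,4], [0,3,8], [0,4,5], [1,2,6], [1,4,6], [1,4,7], [1,7,8], [2,5,7], [2,6,8], [2,7,8], [3,4,7], [3,5,6], [3,5,7], [3,6,8], [4,5,6]

Hence C_0 ≅ Z^9, C_1 ≅ Z^27, C_2 ≅ Z^18.

∂_1: C_1 → C_0 maps an edge to its endpoints' difference, ∂[p,q] = q − p.
As a 9×27 matrix over Z this has rank 8, with invariant factors (1,1,1,1,1,1,1,1).

The boundary map ∂_2: C_2 → C_1 acts by ∂[p,q,r] = [q,r] − [p,r] + [p,q]. For instance
  ∂[2,7,8] = [7,8] − [2,8] + [2,7],
  ∂[1,4,7] = [4,7] − [1,7] + [1,4].
This gives a 27×18 integer matrix of rank 18; reducing to Smith normal form yields diagonal entries (1,1,1,1,1,1,1,1,1,1,1,1,1,1,1,1,1,2).

Computing H_k = (kernel of ∂_k) / (image of ∂_{k+1}):

  H_0: rank C_0 − rank ∂_1 = 9 − 8 = 1, and the invariant factors of ∂_1 are all 1, so H_0 ≅ Z.
  H_1: rank ker ∂_1 − rank ∂_2 = (27 − 8) − 18 = 1, and ∂_2 has invariant factor 2 > 1, so H_1 ≅ Z × Z/2.
  H_2: rank ker ∂_2 − rank ∂_3 = (18 − 18) − 0 = 0, and there is no ∂_3, so H_2 ≅ 0.

(K is a triangulation of the Klein bottle.)

H_0 = Z,  H_1 = Z × Z/2,  H_2 = 0.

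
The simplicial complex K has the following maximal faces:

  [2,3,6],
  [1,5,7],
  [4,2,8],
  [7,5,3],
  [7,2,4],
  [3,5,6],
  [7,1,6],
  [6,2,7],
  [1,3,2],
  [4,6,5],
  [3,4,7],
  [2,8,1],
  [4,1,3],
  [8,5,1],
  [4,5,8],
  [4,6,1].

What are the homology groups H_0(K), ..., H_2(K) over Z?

H_0 ≅ Z,  H_1 ≅ Z^2,  H_2 ≅ Z.

Order the vertices as 1 < 2 < 3 < 4 < 5 < 6 < 7 < 8. Listing each simplex with vertices in this order, K has dimension 2 with simplices:

  0-simplices (8): [1], [2], [3], [4], [5], [6], [7], [8]
  1-simplices (24): (24 of them)
  2-simplices (16): [1,2,3], [1,2,8], [1,3,4], [1,4,6], [1,5,7], [1,5,8], [1,6,7], [2,3,6], [2,4,7], [2,4,8], [2,6,7], [3,4,7], [3,5,6], [3,5,7], [4,5,6], [4,5,8]

giving chain groups C_0 ≅ Z^8, C_1 ≅ Z^24, C_2 ≅ Z^16.

Boundary ∂_1: C_1 → C_0 is given by ∂[p,q] = [q] − [p].
The resulting 8×24 matrix has rank 7, and its Smith normal form has invariant factors (1,1,1,1,1,1,1).

∂_2: C_2 → C_1 sends each 2-simplex [p,q,r] to [q,r] − [p,r] + [p,q]. For instance
  ∂[2,3,6] = [3,6] − [2,6] + [2,3],
  ∂[3,5,6] = [5,6] − [3,6] + [3,5].
This gives a 24×16 integer matrix of rank 15; reducing to Smith normal form yields diagonal entries (1,1,1,1,1,1,1,1,1,1,1,1,1,1,1).

Computing H_k = (kernel of ∂_k) / (image of ∂_{k+1}):

  H_0: rank C_0 − rank ∂_1 = 8 − 7 = 1, and the invariant factors of ∂_1 are all 1, so H_0 ≅ Z.
  H_1: rank ker ∂_1 − rank ∂_2 = (24 − 7) − 15 = 2, and the invariant factors of ∂_2 are all 1, so H_1 ≅ Z^2.
  H_2: rank ker ∂_2 − rank ∂_3 = (16 − 15) − 0 = 1, and there is no ∂_3, so H_2 ≅ Z.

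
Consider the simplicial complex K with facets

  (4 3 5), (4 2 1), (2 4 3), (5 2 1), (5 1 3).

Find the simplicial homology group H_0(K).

H_0 = Z.

K has 5 vertices, 10 edges, 5 triangles.
rank ∂_0 = 0, rank ∂_1 = 4 ⇒ b_0 = 5 − 0 − 4 = 1; all invariant factors of ∂_1 are 1 so no torsion. So H_0 = Z.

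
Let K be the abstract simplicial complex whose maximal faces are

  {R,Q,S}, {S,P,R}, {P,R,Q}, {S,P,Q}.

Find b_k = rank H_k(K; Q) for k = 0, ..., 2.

Fix the vertex order P < Q < R < S and write every simplex with vertices in increasing order. Then dim K = 2 and the simplices of K are:

  0-simplices (4): P, Q, R, S
  1-simplices (6): PQ, PR, PS, QR, QS, RS
  2-simplices (4): PQR, PQS, PRS, QRS

giving chain groups C_0 ≅ Z^4, C_1 ≅ Z^6, C_2 ≅ Z^4.

Boundary ∂_1: C_1 → C_0 sends each edge [p,q] (with p < q) to q − p.
The 4×6 boundary matrix has rank 3 and Smith normal form diag(1,1,1).

The boundary map ∂_2: C_2 → C_1 maps a triangle to the signed sum of its edges. For instance
  ∂QRS = RS − QS + QR,
  ∂PQR = QR − PR + PQ.
This gives a 6×4 integer matrix of rank 3; reducing to Smith normal form yields diagonal entries (1,1,1).

From H_k ≅ ker(∂_k) / im(∂_{k+1}) we obtain:

  H_0: rank C_0 − rank ∂_1 = 4 − 3 = 1, and the invariant factors of ∂_1 are all 1, so H_0 ≅ Z.
  H_1: rank ker ∂_1 − rank ∂_2 = (6 − 3) − 3 = 0, and the invariant factors of ∂_2 are all 1, so H_1 ≅ 0.
  H_2: rank ker ∂_2 − rank ∂_3 = (4 − 3) − 0 = 1, and there is no ∂_3, so H_2 ≅ Z.

Hence the Betti numbers are b_0 = 1, b_1 = 0, b_2 = 1.

b_0 = 1, b_1 = 0, b_2 = 1.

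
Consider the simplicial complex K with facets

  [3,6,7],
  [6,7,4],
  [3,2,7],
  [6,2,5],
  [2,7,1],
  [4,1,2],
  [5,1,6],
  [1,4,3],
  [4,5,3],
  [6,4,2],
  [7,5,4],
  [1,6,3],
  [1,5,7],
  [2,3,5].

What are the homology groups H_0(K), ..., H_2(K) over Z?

Take the total order 1 < 2 < 3 < 4 < 5 < 6 < 7 on the vertex set. Then K (dimension 2) consists of the simplices:

  0-simplices (7): [1], [2], [3], [4], [5], [6], [7]
  1-simplices (21): [1,2], [1,3], [1,4], [1,5], [1,6], [1,7], [2,3], [2,4], [2,5], [2,6], [2,7], [3,4], [3,5], [3,6], [3,7], [4,5], [4,6], [4,7], [5,6], [5,7], [6,7]
  2-simplices (14): [1,2,4], [1,2,7], [1,3,4], [1,3,6], [1,5,6], [1,5,7], [2,3,5], [2,3,7], [2,4,6], [2,5,6], [3,4,5], [3,6,7], [4,5,7], [4,6,7]

giving chain groups C_0 ≅ Z^7, C_1 ≅ Z^21, C_2 ≅ Z^14.

Boundary ∂_1: C_1 → C_0 is given by ∂[p,q] = [q] − [p]. For instance
  ∂[1,2] = [2] − [1].
As a 7×21 matrix over Z this has rank 6, with invariant factors (1,1,1,1,1,1).

∂_2: C_2 → C_1 maps a triangle to the signed sum of its edges. For instance
  ∂[3,4,5] = [4,5] − [3,5] + [3,4],
  ∂[1,5,6] = [5,6] − [1,6] + [1,5].
As a 21×14 matrix over Z this has rank 13, with invariant factors (1,1,1,1,1,1,1,1,1,1,1,1,1).

From H_k ≅ ker(∂_k) / im(∂_{k+1}) we obtain:

  H_0: rank C_0 − rank ∂_1 = 7 − 6 = 1, and the invariant factors of ∂_1 are all 1, so H_0 = Z.
  H_1: rank ker ∂_1 − rank ∂_2 = (21 − 6) − 13 = 2, and the invariant factors of ∂_2 are all 1, so H_1 = Z^2.
  H_2: rank ker ∂_2 − rank ∂_3 = (14 − 13) − 0 = 1, and there is no ∂_3, so H_2 = Z.

As a check, the Euler characteristic is 7 − 21 + 14 = 0, which agrees with 1 − 2 + 1 = 0.

H_0 = Z,  H_1 = Z^2,  H_2 = Z.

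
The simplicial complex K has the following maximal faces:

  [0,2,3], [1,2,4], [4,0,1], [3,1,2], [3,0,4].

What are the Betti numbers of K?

b_0 = 1, b_1 = 1, b_2 = 0.

Fix the vertex order 0 < 1 < 2 < 3 < 4 and write every simplex with vertices in increasing order. Then dim K = 2 and the simplices of K are:

  0-simplices (5): [0], [1], [2], [3], [4]
  1-simplices (10): [0,1], [0,2], [0,3], [0,4], [1,2], [1,3], [1,4], [2,3], [2,4], [3,4]
  2-simplices (5): [0,1,4], [0,2,3], [0,3,4], [1,2,3], [1,2,4]

so the chain groups are C_0 ≅ Z^5, C_1 ≅ Z^10, C_2 ≅ Z^5.

The boundary map ∂_1: C_1 → C_0 maps an edge to its endpoints' difference, ∂[p,q] = q − p.
As a 5×10 matrix over Z this has rank 4, with invariant factors (1,1,1,1).

Boundary ∂_2: C_2 → C_1 acts by ∂[p,q,r] = [q,r] − [p,r] + [p,q]. For instance
  ∂[0,2,3] = [2,3] − [0,3] + [0,2],
  ∂[1,2,4] = [2,4] − [1,4] + [1,2].
As a 10×5 matrix over Z this has rank 5, with invariant factors (1,1,1,1,1).

From H_k ≅ ker(∂_k) / im(∂_{k+1}) we obtain:

  H_0: rank C_0 − rank ∂_1 = 5 − 4 = 1, and the invariant factors of ∂_1 are all 1, so H_0 = Z.
  H_1: rank ker ∂_1 − rank ∂_2 = (10 − 4) − 5 = 1, and the invariant factors of ∂_2 are all 1, so H_1 = Z.
  H_2: rank ker ∂_2 − rank ∂_3 = (5 − 5) − 0 = 0, and there is no ∂_3, so H_2 = 0.

(K is a triangulation of the Möbius band.)

Hence the Betti numbers are b_0 = 1, b_1 = 1, b_2 = 0.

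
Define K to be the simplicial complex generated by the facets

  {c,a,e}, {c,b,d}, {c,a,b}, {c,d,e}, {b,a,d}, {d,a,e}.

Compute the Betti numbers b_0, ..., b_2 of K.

Fix the vertex order a < b < c < d < e and write every simplex with vertices in increasing order. Then dim K = 2 and the simplices of K are:

  0-simplices (5): a, b, c, d, e
  1-simplices (9): ab, ac, ad, ae, bc, bd, cd, ce, de
  2-simplices (6): abc, abd, ace, ade, bcd, cde

so the chain groups are C_0 ≅ Z^5, C_1 ≅ Z^9, C_2 ≅ Z^6.

∂_1: C_1 → C_0 sends each edge [p,q] (with p < q) to q − p.
As a 5×9 matrix over Z this has rank 4, with invariant factors (1,1,1,1).

∂_2: C_2 → C_1 acts by ∂[p,q,r] = [q,r] − [p,r] + [p,q]. For instance
  ∂ade = de − ae + ad,
  ∂ace = ce − ae + ac.
The resulting 9×6 matrix has rank 5, and its Smith normal form has invariant factors (1,1,1,1,1).

Computing H_k = (kernel of ∂_k) / (image of ∂_{k+1}):

  H_0: rank C_0 − rank ∂_1 = 5 − 4 = 1, and the invariant factors of ∂_1 are all 1, so H_0 = Z.
  H_1: rank ker ∂_1 − rank ∂_2 = (9 − 4) − 5 = 0, and the invariant factors of ∂_2 are all 1, so H_1 = 0.
  H_2: rank ker ∂_2 − rank ∂_3 = (6 − 5) − 0 = 1, and there is no ∂_3, so H_2 = Z.

As a check, the Euler characteristic is 5 − 9 + 6 = 2, which agrees with 1 − 0 + 1 = 2.
(K is a triangulation of the 2-sphere S^2.)

Hence the Betti numbers are b_0 = 1, b_1 = 0, b_2 = 1.

b_0 = 1, b_1 = 0, b_2 = 1.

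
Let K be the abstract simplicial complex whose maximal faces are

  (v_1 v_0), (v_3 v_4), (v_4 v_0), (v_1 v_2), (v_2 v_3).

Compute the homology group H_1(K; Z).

We work with the vertex ordering v_0 < v_1 < v_2 < v_3 < v_4. The simplices of K, each written with vertices in increasing order, are:

  0-simplices (5): [v_0], [v_1], [v_2], [v_3], [v_4]
  1-simplices (5): [v_0,v_1], [v_0,v_4], [v_1,v_2], [v_2,v_3], [v_3,v_4]

giving chain groups C_0 ≅ Z^5, C_1 ≅ Z^5.

The boundary map ∂_1: C_1 → C_0 is given by ∂[p,q] = [q] − [p]. For instance
  ∂[v_2,v_3] = [v_3] − [v_2].
The 5×5 boundary matrix has rank 4 and Smith normal form diag(1,1,1,1).

Now H_k = ker ∂_k / im ∂_{k+1}, so:

  H_1: rank ker ∂_1 − rank ∂_2 = (5 − 4) − 0 = 1, and there is no ∂_2, so H_1 = Z.

(K is a triangulation of the circle S^1.)

H_1 ≅ Z.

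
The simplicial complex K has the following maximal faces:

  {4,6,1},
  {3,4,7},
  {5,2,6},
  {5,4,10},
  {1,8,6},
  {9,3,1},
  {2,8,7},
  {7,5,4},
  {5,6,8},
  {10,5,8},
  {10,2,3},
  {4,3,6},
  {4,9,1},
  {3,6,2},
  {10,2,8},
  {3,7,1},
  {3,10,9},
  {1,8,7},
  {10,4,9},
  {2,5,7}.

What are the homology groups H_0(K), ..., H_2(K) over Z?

H_0 ≅ Z,  H_1 ≅ Z × Z/2,  H_2 = 0.

Fix the vertex order 1 < 2 < 3 < 4 < 5 < 6 < 7 < 8 < 9 < 10 and write every simplex with vertices in increasing order. Then dim K = 2 and the simplices of K are:

  0-simplices (10): [1], [2], [3], [4], [5], [6], [7], [8], [9], [10]
  1-simplices (30): (30 of them)
  2-simplices (20): (20 of them)

giving chain groups C_0 ≅ Z^10, C_1 ≅ Z^30, C_2 ≅ Z^20.

The boundary map ∂_1: C_1 → C_0 sends each edge [p,q] (with p < q) to q − p.
The resulting 10×30 matrix has rank 9, and its Smith normal form has invariant factors (1,1,1,1,1,1,1,1,1).

Boundary ∂_2: C_2 → C_1 acts by ∂[p,q,r] = [q,r] − [p,r] + [p,q]. For instance
  ∂[4,9,10] = [9,10] − [4,10] + [4,9],
  ∂[1,3,7] = [3,7] − [1,7] + [1,3].
The resulting 30×20 matrix has rank 20, and its Smith normal form has invariant factors (1,1,1,1,1,1,1,1,1,1,1,1,1,1,1,1,1,1,1,2).

Now H_k = ker ∂_k / im ∂_{k+1}, so:

  H_0: rank C_0 − rank ∂_1 = 10 − 9 = 1, and the invariant factors of ∂_1 are all 1, so H_0 ≅ Z.
  H_1: rank ker ∂_1 − rank ∂_2 = (30 − 9) − 20 = 1, and ∂_2 has invariant factor 2 > 1, so H_1 ≅ Z × Z/2.
  H_2: rank ker ∂_2 − rank ∂_3 = (20 − 20) − 0 = 0, and there is no ∂_3, so H_2 ≅ 0.

As a check, the Euler characteristic is 10 − 30 + 20 = 0, which agrees with 1 − 1 + 0 = 0.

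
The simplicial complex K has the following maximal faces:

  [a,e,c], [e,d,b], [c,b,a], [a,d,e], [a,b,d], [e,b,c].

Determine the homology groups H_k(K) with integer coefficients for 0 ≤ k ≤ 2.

Order the vertices as a < b < c < d < e. Listing each simplex with vertices in this order, K has dimension 2 with simplices:

  0-simplices (5): a, b, c, d, e
  1-simplices (9): ab, ac, ad, ae, bc, bd, be, ce, de
  2-simplices (6): abc, abd, ace, ade, bce, bde

Hence C_0 ≅ Z^5, C_1 ≅ Z^9, C_2 ≅ Z^6.

The boundary map ∂_1: C_1 → C_0 sends each edge [p,q] (with p < q) to q − p. For instance
  ∂ab = b − a.
The resulting 5×9 matrix has rank 4, and its Smith normal form has invariant factors (1,1,1,1).

The boundary map ∂_2: C_2 → C_1 maps a triangle to the signed sum of its edges. For instance
  ∂ace = ce − ae + ac,
  ∂abc = bc − ac + ab.
This gives a 9×6 integer matrix of rank 5; reducing to Smith normal form yields diagonal entries (1,1,1,1,1).

Computing H_k = (kernel of ∂_k) / (image of ∂_{k+1}):

  H_0: rank C_0 − rank ∂_1 = 5 − 4 = 1, and the invariant factors of ∂_1 are all 1, so H_0 = Z.
  H_1: rank ker ∂_1 − rank ∂_2 = (9 − 4) − 5 = 0, and the invariant factors of ∂_2 are all 1, so H_1 = 0.
  H_2: rank ker ∂_2 − rank ∂_3 = (6 − 5) − 0 = 1, and there is no ∂_3, so H_2 = Z.

(K is a triangulation of the 2-sphere S^2.)

H_0 ≅ Z,  H_1 = 0,  H_2 ≅ Z.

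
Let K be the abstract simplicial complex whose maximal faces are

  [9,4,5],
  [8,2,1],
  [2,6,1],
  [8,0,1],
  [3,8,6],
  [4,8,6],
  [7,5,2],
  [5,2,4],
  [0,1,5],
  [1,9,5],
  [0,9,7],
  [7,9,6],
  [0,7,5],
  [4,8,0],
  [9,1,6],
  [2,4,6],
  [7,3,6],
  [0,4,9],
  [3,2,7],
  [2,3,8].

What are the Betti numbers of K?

We work with the vertex ordering 0 < 1 < 2 < 3 < 4 < 5 < 6 < 7 < 8 < 9. The simplices of K, each written with vertices in increasing order, are:

  0-simplices (10): [0], [1], [2], [3], [4], [5], [6], [7], [8], [9]
  1-simplices (30): (30 of them)
  2-simplices (20): (20 of them)

giving chain groups C_0 ≅ Z^10, C_1 ≅ Z^30, C_2 ≅ Z^20.

The boundary map ∂_1: C_1 → C_0 maps an edge to its endpoints' difference, ∂[p,q] = q − p. For instance
  ∂[4,8] = [8] − [4].
As a 10×30 matrix over Z this has rank 9, with invariant factors (1,1,1,1,1,1,1,1,1).

∂_2: C_2 → C_1 maps a triangle to the signed sum of its edges. For instance
  ∂[0,7,9] = [7,9] − [0,9] + [0,7],
  ∂[1,6,9] = [6,9] − [1,9] + [1,6].
As a 30×20 matrix over Z this has rank 20, with invariant factors (1,1,1,1,1,1,1,1,1,1,1,1,1,1,1,1,1,1,1,2).

Now H_k = ker ∂_k / im ∂_{k+1}, so:

  H_0: rank C_0 − rank ∂_1 = 10 − 9 = 1, and the invariant factors of ∂_1 are all 1, so H_0 ≅ Z.
  H_1: rank ker ∂_1 − rank ∂_2 = (30 − 9) − 20 = 1, and ∂_2 has invariant factor 2 > 1, so H_1 ≅ Z ⊕ Z/2Z.
  H_2: rank ker ∂_2 − rank ∂_3 = (20 − 20) − 0 = 0, and there is no ∂_3, so H_2 ≅ 0.

Hence the Betti numbers are b_0 = 1, b_1 = 1, b_2 = 0.

b_0 = 1, b_1 = 1, b_2 = 0.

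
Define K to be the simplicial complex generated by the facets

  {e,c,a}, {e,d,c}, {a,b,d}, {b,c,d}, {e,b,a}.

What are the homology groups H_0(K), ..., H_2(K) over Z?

We work with the vertex ordering a < b < c < d < e. The simplices of K, each written with vertices in increasing order, are:

  0-simplices (5): a, b, c, d, e
  1-simplices (10): ab, ac, ad, ae, bc, bd, be, cd, ce, de
  2-simplices (5): abd, abe, ace, bcd, cde

Hence C_0 ≅ Z^5, C_1 ≅ Z^10, C_2 ≅ Z^5.

∂_1: C_1 → C_0 is given by ∂[p,q] = [q] − [p].
The 5×10 boundary matrix has rank 4 and Smith normal form diag(1,1,1,1).

The boundary map ∂_2: C_2 → C_1 sends each 2-simplex [p,q,r] to [q,r] − [p,r] + [p,q]. For instance
  ∂abd = bd − ad + ab,
  ∂abe = be − ae + ab.
As a 10×5 matrix over Z this has rank 5, with invariant factors (1,1,1,1,1).

From H_k ≅ ker(∂_k) / im(∂_{k+1}) we obtain:

  H_0: rank C_0 − rank ∂_1 = 5 − 4 = 1, and the invariant factors of ∂_1 are all 1, so H_0 = Z.
  H_1: rank ker ∂_1 − rank ∂_2 = (10 − 4) − 5 = 1, and the invariant factors of ∂_2 are all 1, so H_1 = Z.
  H_2: rank ker ∂_2 − rank ∂_3 = (5 − 5) − 0 = 0, and there is no ∂_3, so H_2 = 0.

As a check, the Euler characteristic is 5 − 10 + 5 = 0, which agrees with 1 − 1 + 0 = 0.

H_0 = Z,  H_1 = Z,  H_2 = 0.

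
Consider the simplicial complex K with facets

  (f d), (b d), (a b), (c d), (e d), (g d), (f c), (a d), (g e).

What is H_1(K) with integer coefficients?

H_1 ≅ Z^3.

We work with the vertex ordering a < b < c < d < e < f < g. The simplices of K, each written with vertices in increasing order, are:

  0-simplices (7): a, b, c, d, e, f, g
  1-simplices (9): ab, ad, bd, cd, cf, de, df, dg, eg

giving chain groups C_0 ≅ Z^7, C_1 ≅ Z^9.

Boundary ∂_1: C_1 → C_0 is given by ∂[p,q] = [q] − [p]. For instance
  ∂ad = d − a.
This gives a 7×9 integer matrix of rank 6; reducing to Smith normal form yields diagonal entries (1,1,1,1,1,1).

Computing H_k = (kernel of ∂_k) / (image of ∂_{k+1}):

  H_1: rank ker ∂_1 − rank ∂_2 = (9 − 6) − 0 = 3, and there is no ∂_2, so H_1 = Z^3.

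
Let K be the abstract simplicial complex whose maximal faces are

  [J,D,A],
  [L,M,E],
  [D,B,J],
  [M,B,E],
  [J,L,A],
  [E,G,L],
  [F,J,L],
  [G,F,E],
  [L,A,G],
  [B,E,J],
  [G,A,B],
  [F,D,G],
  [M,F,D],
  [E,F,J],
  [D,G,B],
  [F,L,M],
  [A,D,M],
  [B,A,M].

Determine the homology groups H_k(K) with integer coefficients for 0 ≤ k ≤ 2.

Order the vertices as A < B < D < E < F < G < J < L < M. Listing each simplex with vertices in this order, K has dimension 2 with simplices:

  0-simplices (9): A, B, D, E, F, G, J, L, M
  1-simplices (27): AB, AD, AG, AJ, AL, AM, BD, BE, BG, BJ, BM, DF, DG, DJ, DM, EF, EG, EJ, EL, EM, FG, FJ, FL, FM, GL, JL, LM
  2-simplices (18): ABG, ABM, ADJ, ADM, AGL, AJL, BDG, BDJ, BEJ, BEM, DFG, DFM, EFG, EFJ, EGL, ELM, FJL, FLM

giving chain groups C_0 ≅ Z^9, C_1 ≅ Z^27, C_2 ≅ Z^18.

The boundary map ∂_1: C_1 → C_0 sends each edge [p,q] (with p < q) to q − p.
This gives a 9×27 integer matrix of rank 8; reducing to Smith normal form yields diagonal entries (1,1,1,1,1,1,1,1).

∂_2: C_2 → C_1 sends each 2-simplex [p,q,r] to [q,r] − [p,r] + [p,q]. For instance
  ∂FLM = LM − FM + FL,
  ∂ELM = LM − EM + EL.
The resulting 27×18 matrix has rank 18, and its Smith normal form has invariant factors (1,1,1,1,1,1,1,1,1,1,1,1,1,1,1,1,1,2).

Reading off H_k = ker ∂_k / im ∂_{k+1}:

  H_0: rank C_0 − rank ∂_1 = 9 − 8 = 1, and the invariant factors of ∂_1 are all 1, so H_0 = Z.
  H_1: rank ker ∂_1 − rank ∂_2 = (27 − 8) − 18 = 1, and ∂_2 has invariant factor 2 > 1, so H_1 = Z ⊕ Z/2Z.
  H_2: rank ker ∂_2 − rank ∂_3 = (18 − 18) − 0 = 0, and there is no ∂_3, so H_2 = 0.

As a check, the Euler characteristic is 9 − 27 + 18 = 0, which agrees with 1 − 1 + 0 = 0.

H_0 = Z,  H_1 = Z ⊕ Z/2Z,  H_2 = 0.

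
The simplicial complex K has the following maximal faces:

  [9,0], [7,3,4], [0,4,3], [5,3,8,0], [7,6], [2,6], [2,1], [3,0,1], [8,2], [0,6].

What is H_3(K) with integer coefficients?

Take the total order 0 < 1 < 2 < 3 < 4 < 5 < 6 < 7 < 8 < 9 on the vertex set. Then K (dimension 3) consists of the simplices:

  0-simplices (10): [0], [1], [2], [3], [4], [5], [6], [7], [8], [9]
  1-simplices (18): [0,1], [0,3], [0,4], [0,5], [0,6], [0,8], [0,9], [1,2], [1,3], [2,6], [2,8], [3,4], [3,5], [3,7], [3,8], [4,7], [5,8], [6,7]
  2-simplices (7): [0,1,3], [0,3,4], [0,3,5], [0,3,8], [0,5,8], [3,4,7], [3,5,8]
  3-simplices (1): [0,3,5,8]

so the chain groups are C_0 ≅ Z^10, C_1 ≅ Z^18, C_2 ≅ Z^7, C_3 ≅ Z^1.

∂_1: C_1 → C_0 sends each edge [p,q] (with p < q) to q − p. For instance
  ∂[0,6] = [6] − [0].
This gives a 10×18 integer matrix of rank 9; reducing to Smith normal form yields diagonal entries (1,1,1,1,1,1,1,1,1).

Boundary ∂_2: C_2 → C_1 maps a triangle to the signed sum of its edges. For instance
  ∂[0,3,5] = [3,5] − [0,5] + [0,3],
  ∂[0,3,8] = [3,8] − [0,8] + [0,3].
As a 18×7 matrix over Z this has rank 6, with invariant factors (1,1,1,1,1,1).

∂_3: C_3 → C_2 sends each 3-simplex σ to the alternating sum Σ_i (−1)^i (σ with its i-th vertex removed). For instance
  ∂[0,3,5,8] = [3,5,8] − [0,5,8] + [0,3,8] − [0,3,5].
The resulting 7×1 matrix has rank 1, and its Smith normal form has invariant factors (1).

Reading off H_k = ker ∂_k / im ∂_{k+1}:

  H_3: rank ker ∂_3 − rank ∂_4 = (1 − 1) − 0 = 0, and there is no ∂_4, so H_3 ≅ 0.

H_3 ≅ 0.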